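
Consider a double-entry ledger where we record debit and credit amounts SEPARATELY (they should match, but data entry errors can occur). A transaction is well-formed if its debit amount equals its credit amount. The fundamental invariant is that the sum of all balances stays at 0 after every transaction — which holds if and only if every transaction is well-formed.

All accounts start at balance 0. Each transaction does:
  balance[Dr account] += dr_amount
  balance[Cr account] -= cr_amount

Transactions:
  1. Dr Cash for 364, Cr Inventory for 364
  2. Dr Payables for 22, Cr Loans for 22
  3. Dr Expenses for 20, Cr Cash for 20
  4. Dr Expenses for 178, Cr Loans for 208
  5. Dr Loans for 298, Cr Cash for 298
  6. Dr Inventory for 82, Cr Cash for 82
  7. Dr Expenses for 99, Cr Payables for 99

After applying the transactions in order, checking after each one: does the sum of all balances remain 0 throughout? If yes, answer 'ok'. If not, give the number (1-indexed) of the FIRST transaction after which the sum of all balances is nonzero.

After txn 1: dr=364 cr=364 sum_balances=0
After txn 2: dr=22 cr=22 sum_balances=0
After txn 3: dr=20 cr=20 sum_balances=0
After txn 4: dr=178 cr=208 sum_balances=-30
After txn 5: dr=298 cr=298 sum_balances=-30
After txn 6: dr=82 cr=82 sum_balances=-30
After txn 7: dr=99 cr=99 sum_balances=-30

Answer: 4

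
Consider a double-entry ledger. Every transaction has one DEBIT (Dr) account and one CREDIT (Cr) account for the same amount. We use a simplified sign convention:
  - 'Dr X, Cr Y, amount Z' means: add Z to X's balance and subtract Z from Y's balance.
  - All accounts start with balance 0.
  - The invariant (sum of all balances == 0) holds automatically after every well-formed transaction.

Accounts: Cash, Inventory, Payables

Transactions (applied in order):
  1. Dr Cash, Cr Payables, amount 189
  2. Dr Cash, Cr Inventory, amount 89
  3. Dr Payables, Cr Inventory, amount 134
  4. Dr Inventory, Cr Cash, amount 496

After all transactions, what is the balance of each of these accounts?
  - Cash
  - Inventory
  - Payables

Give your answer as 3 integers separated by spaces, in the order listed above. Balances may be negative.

Answer: -218 273 -55

Derivation:
After txn 1 (Dr Cash, Cr Payables, amount 189): Cash=189 Payables=-189
After txn 2 (Dr Cash, Cr Inventory, amount 89): Cash=278 Inventory=-89 Payables=-189
After txn 3 (Dr Payables, Cr Inventory, amount 134): Cash=278 Inventory=-223 Payables=-55
After txn 4 (Dr Inventory, Cr Cash, amount 496): Cash=-218 Inventory=273 Payables=-55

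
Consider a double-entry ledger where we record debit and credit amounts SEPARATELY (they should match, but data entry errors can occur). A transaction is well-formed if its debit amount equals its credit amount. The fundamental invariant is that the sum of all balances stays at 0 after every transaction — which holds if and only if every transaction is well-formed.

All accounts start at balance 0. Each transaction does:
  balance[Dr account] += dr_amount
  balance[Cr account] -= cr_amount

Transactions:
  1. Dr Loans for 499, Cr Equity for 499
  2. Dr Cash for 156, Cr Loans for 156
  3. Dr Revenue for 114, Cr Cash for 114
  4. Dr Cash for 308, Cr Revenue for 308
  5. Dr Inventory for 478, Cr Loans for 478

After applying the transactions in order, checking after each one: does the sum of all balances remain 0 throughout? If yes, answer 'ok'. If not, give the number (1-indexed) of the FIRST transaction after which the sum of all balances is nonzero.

After txn 1: dr=499 cr=499 sum_balances=0
After txn 2: dr=156 cr=156 sum_balances=0
After txn 3: dr=114 cr=114 sum_balances=0
After txn 4: dr=308 cr=308 sum_balances=0
After txn 5: dr=478 cr=478 sum_balances=0

Answer: ok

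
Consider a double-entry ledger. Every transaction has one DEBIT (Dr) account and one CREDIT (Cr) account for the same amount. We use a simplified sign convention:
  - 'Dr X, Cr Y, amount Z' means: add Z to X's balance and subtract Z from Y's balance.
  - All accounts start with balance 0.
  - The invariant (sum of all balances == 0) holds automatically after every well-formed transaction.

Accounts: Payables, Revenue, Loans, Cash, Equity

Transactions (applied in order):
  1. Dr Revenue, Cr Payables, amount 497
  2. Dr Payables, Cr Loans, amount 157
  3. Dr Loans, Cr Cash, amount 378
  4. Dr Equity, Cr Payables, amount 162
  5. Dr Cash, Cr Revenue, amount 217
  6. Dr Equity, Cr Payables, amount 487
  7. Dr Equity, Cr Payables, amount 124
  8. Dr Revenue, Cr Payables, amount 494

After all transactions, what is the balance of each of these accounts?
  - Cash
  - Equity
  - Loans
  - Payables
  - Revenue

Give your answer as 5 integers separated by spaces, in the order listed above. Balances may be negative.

After txn 1 (Dr Revenue, Cr Payables, amount 497): Payables=-497 Revenue=497
After txn 2 (Dr Payables, Cr Loans, amount 157): Loans=-157 Payables=-340 Revenue=497
After txn 3 (Dr Loans, Cr Cash, amount 378): Cash=-378 Loans=221 Payables=-340 Revenue=497
After txn 4 (Dr Equity, Cr Payables, amount 162): Cash=-378 Equity=162 Loans=221 Payables=-502 Revenue=497
After txn 5 (Dr Cash, Cr Revenue, amount 217): Cash=-161 Equity=162 Loans=221 Payables=-502 Revenue=280
After txn 6 (Dr Equity, Cr Payables, amount 487): Cash=-161 Equity=649 Loans=221 Payables=-989 Revenue=280
After txn 7 (Dr Equity, Cr Payables, amount 124): Cash=-161 Equity=773 Loans=221 Payables=-1113 Revenue=280
After txn 8 (Dr Revenue, Cr Payables, amount 494): Cash=-161 Equity=773 Loans=221 Payables=-1607 Revenue=774

Answer: -161 773 221 -1607 774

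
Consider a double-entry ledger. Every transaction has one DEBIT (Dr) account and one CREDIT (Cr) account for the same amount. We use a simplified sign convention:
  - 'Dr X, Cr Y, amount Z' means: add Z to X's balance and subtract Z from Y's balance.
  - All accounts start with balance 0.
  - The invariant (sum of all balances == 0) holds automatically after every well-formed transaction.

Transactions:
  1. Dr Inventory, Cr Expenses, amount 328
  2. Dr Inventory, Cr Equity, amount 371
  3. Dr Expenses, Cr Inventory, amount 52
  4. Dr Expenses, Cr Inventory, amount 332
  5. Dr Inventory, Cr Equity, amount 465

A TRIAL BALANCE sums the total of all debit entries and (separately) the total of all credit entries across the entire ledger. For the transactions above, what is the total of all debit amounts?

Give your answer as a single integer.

Txn 1: debit+=328
Txn 2: debit+=371
Txn 3: debit+=52
Txn 4: debit+=332
Txn 5: debit+=465
Total debits = 1548

Answer: 1548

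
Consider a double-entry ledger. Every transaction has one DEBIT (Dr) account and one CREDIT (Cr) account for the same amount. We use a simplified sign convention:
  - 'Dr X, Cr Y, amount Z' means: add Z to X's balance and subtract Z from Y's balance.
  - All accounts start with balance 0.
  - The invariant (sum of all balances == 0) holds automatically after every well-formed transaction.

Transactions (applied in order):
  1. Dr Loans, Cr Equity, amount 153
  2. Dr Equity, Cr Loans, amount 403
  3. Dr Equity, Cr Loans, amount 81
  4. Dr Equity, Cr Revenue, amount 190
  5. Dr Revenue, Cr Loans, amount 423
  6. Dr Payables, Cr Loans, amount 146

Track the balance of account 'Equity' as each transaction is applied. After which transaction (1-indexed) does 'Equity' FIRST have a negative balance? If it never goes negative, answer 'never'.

Answer: 1

Derivation:
After txn 1: Equity=-153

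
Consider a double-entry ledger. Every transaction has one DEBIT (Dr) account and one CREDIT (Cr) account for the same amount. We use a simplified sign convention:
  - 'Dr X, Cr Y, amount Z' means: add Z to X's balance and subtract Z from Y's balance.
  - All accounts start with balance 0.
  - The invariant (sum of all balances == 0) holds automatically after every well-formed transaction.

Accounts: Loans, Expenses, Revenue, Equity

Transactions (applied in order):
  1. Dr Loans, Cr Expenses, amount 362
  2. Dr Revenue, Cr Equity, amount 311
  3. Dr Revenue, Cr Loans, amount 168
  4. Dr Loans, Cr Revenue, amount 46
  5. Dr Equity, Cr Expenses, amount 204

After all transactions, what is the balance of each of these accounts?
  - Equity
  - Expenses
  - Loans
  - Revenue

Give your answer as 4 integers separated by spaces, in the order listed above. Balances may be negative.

Answer: -107 -566 240 433

Derivation:
After txn 1 (Dr Loans, Cr Expenses, amount 362): Expenses=-362 Loans=362
After txn 2 (Dr Revenue, Cr Equity, amount 311): Equity=-311 Expenses=-362 Loans=362 Revenue=311
After txn 3 (Dr Revenue, Cr Loans, amount 168): Equity=-311 Expenses=-362 Loans=194 Revenue=479
After txn 4 (Dr Loans, Cr Revenue, amount 46): Equity=-311 Expenses=-362 Loans=240 Revenue=433
After txn 5 (Dr Equity, Cr Expenses, amount 204): Equity=-107 Expenses=-566 Loans=240 Revenue=433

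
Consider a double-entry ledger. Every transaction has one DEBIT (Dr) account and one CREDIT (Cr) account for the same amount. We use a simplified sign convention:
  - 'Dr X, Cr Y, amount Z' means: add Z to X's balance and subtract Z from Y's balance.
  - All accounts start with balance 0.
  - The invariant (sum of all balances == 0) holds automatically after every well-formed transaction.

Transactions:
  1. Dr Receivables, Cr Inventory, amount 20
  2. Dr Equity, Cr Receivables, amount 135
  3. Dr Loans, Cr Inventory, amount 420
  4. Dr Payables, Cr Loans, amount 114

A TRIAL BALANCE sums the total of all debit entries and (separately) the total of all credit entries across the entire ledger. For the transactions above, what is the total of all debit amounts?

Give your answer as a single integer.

Answer: 689

Derivation:
Txn 1: debit+=20
Txn 2: debit+=135
Txn 3: debit+=420
Txn 4: debit+=114
Total debits = 689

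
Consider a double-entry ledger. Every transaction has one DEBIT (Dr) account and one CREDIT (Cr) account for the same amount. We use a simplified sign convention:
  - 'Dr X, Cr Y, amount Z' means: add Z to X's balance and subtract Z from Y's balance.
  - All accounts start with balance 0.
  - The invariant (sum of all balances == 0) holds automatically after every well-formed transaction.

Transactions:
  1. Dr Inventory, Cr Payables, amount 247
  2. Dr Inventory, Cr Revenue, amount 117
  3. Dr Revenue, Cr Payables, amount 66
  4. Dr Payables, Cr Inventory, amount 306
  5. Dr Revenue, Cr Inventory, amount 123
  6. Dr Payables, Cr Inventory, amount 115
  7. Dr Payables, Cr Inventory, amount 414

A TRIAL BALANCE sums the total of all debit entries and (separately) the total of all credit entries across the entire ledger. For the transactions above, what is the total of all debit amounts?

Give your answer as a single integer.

Answer: 1388

Derivation:
Txn 1: debit+=247
Txn 2: debit+=117
Txn 3: debit+=66
Txn 4: debit+=306
Txn 5: debit+=123
Txn 6: debit+=115
Txn 7: debit+=414
Total debits = 1388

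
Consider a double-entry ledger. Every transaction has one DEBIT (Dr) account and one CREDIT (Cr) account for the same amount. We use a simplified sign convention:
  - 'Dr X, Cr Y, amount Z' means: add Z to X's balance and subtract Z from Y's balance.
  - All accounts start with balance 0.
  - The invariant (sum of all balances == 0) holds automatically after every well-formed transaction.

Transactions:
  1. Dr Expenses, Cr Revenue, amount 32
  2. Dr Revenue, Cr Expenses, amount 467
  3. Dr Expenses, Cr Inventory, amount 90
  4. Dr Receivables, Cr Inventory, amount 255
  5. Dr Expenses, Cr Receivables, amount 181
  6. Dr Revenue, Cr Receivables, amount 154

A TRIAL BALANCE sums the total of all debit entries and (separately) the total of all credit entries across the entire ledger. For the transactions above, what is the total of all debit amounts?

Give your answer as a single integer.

Answer: 1179

Derivation:
Txn 1: debit+=32
Txn 2: debit+=467
Txn 3: debit+=90
Txn 4: debit+=255
Txn 5: debit+=181
Txn 6: debit+=154
Total debits = 1179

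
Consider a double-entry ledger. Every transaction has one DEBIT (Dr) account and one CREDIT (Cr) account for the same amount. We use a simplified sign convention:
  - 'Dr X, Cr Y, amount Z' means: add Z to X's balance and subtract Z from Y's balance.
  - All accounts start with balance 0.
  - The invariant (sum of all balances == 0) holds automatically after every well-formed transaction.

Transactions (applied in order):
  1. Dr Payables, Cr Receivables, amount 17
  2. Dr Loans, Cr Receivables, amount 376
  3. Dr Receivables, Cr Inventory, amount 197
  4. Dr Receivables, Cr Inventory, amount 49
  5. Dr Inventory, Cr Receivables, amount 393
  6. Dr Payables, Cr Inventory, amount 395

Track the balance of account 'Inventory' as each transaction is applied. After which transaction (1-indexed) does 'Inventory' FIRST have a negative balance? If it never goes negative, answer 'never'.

After txn 1: Inventory=0
After txn 2: Inventory=0
After txn 3: Inventory=-197

Answer: 3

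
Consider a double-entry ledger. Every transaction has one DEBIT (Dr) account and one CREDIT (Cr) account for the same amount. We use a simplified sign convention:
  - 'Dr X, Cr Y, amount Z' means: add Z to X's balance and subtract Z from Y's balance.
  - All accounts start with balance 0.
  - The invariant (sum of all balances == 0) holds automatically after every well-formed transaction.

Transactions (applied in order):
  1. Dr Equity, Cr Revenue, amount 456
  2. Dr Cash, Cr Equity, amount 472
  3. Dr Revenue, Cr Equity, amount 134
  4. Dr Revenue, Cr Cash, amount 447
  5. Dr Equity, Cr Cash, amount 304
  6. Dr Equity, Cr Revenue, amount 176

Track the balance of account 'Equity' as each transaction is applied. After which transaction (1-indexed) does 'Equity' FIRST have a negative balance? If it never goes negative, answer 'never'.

Answer: 2

Derivation:
After txn 1: Equity=456
After txn 2: Equity=-16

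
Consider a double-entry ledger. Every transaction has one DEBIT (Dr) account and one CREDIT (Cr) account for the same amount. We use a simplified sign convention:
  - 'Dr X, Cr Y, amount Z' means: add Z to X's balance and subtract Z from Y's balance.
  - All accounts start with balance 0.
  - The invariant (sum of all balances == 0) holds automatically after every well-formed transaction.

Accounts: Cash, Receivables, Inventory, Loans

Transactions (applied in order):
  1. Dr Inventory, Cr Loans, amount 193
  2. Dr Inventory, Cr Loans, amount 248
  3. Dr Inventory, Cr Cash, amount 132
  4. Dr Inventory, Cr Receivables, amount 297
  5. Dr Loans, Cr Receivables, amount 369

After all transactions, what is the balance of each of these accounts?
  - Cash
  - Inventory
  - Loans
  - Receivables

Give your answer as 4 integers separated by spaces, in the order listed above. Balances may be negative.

After txn 1 (Dr Inventory, Cr Loans, amount 193): Inventory=193 Loans=-193
After txn 2 (Dr Inventory, Cr Loans, amount 248): Inventory=441 Loans=-441
After txn 3 (Dr Inventory, Cr Cash, amount 132): Cash=-132 Inventory=573 Loans=-441
After txn 4 (Dr Inventory, Cr Receivables, amount 297): Cash=-132 Inventory=870 Loans=-441 Receivables=-297
After txn 5 (Dr Loans, Cr Receivables, amount 369): Cash=-132 Inventory=870 Loans=-72 Receivables=-666

Answer: -132 870 -72 -666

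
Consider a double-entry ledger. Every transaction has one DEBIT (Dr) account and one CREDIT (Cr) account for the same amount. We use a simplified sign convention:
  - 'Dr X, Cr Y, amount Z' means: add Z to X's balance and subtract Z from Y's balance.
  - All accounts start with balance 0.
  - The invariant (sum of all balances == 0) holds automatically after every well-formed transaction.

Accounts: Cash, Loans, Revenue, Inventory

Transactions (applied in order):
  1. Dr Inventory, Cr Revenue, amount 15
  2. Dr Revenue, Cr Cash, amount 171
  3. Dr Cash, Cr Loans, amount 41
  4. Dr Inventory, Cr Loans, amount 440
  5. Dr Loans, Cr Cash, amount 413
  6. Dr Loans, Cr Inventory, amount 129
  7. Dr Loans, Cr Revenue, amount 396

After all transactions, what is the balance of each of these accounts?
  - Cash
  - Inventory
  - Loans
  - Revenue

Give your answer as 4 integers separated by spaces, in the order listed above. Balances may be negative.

Answer: -543 326 457 -240

Derivation:
After txn 1 (Dr Inventory, Cr Revenue, amount 15): Inventory=15 Revenue=-15
After txn 2 (Dr Revenue, Cr Cash, amount 171): Cash=-171 Inventory=15 Revenue=156
After txn 3 (Dr Cash, Cr Loans, amount 41): Cash=-130 Inventory=15 Loans=-41 Revenue=156
After txn 4 (Dr Inventory, Cr Loans, amount 440): Cash=-130 Inventory=455 Loans=-481 Revenue=156
After txn 5 (Dr Loans, Cr Cash, amount 413): Cash=-543 Inventory=455 Loans=-68 Revenue=156
After txn 6 (Dr Loans, Cr Inventory, amount 129): Cash=-543 Inventory=326 Loans=61 Revenue=156
After txn 7 (Dr Loans, Cr Revenue, amount 396): Cash=-543 Inventory=326 Loans=457 Revenue=-240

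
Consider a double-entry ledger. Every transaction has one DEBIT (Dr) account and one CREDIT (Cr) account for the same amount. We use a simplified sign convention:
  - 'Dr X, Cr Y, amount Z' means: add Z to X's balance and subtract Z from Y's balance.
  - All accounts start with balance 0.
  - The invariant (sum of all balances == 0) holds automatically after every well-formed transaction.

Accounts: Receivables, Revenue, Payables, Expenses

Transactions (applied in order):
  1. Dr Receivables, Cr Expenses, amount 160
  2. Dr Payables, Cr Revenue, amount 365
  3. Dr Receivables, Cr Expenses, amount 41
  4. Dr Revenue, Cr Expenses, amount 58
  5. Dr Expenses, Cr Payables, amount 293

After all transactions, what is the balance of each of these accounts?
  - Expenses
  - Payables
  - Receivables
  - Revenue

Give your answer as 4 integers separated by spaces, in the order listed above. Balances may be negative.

After txn 1 (Dr Receivables, Cr Expenses, amount 160): Expenses=-160 Receivables=160
After txn 2 (Dr Payables, Cr Revenue, amount 365): Expenses=-160 Payables=365 Receivables=160 Revenue=-365
After txn 3 (Dr Receivables, Cr Expenses, amount 41): Expenses=-201 Payables=365 Receivables=201 Revenue=-365
After txn 4 (Dr Revenue, Cr Expenses, amount 58): Expenses=-259 Payables=365 Receivables=201 Revenue=-307
After txn 5 (Dr Expenses, Cr Payables, amount 293): Expenses=34 Payables=72 Receivables=201 Revenue=-307

Answer: 34 72 201 -307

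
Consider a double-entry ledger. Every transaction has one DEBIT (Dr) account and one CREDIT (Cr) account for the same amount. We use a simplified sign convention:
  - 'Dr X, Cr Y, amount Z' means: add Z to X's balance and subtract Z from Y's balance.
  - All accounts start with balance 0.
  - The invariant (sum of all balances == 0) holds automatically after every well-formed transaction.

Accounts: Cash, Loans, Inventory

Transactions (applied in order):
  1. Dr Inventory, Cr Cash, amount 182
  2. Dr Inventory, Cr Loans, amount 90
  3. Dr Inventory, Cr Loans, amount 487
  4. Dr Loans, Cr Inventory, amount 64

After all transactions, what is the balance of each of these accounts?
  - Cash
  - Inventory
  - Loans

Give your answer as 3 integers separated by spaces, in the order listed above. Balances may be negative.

Answer: -182 695 -513

Derivation:
After txn 1 (Dr Inventory, Cr Cash, amount 182): Cash=-182 Inventory=182
After txn 2 (Dr Inventory, Cr Loans, amount 90): Cash=-182 Inventory=272 Loans=-90
After txn 3 (Dr Inventory, Cr Loans, amount 487): Cash=-182 Inventory=759 Loans=-577
After txn 4 (Dr Loans, Cr Inventory, amount 64): Cash=-182 Inventory=695 Loans=-513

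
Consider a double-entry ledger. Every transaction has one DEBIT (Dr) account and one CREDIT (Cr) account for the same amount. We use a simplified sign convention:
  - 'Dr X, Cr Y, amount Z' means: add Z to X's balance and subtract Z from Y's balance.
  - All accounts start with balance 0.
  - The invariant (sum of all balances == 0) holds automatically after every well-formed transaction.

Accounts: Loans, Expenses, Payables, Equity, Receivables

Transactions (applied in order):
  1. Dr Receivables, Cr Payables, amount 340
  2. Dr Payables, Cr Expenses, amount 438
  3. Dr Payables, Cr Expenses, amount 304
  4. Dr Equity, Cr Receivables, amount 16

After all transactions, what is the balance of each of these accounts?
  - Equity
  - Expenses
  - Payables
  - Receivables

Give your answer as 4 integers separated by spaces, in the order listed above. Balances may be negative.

Answer: 16 -742 402 324

Derivation:
After txn 1 (Dr Receivables, Cr Payables, amount 340): Payables=-340 Receivables=340
After txn 2 (Dr Payables, Cr Expenses, amount 438): Expenses=-438 Payables=98 Receivables=340
After txn 3 (Dr Payables, Cr Expenses, amount 304): Expenses=-742 Payables=402 Receivables=340
After txn 4 (Dr Equity, Cr Receivables, amount 16): Equity=16 Expenses=-742 Payables=402 Receivables=324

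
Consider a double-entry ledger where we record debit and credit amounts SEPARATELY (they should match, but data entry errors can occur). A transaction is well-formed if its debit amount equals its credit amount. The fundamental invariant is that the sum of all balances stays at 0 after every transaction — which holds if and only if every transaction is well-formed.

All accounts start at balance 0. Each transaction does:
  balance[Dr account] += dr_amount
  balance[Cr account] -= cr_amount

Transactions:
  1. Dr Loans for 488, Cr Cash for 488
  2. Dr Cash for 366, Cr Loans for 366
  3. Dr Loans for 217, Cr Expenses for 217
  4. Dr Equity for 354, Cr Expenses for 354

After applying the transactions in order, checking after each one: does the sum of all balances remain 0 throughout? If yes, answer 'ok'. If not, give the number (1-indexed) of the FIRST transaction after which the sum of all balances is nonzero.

Answer: ok

Derivation:
After txn 1: dr=488 cr=488 sum_balances=0
After txn 2: dr=366 cr=366 sum_balances=0
After txn 3: dr=217 cr=217 sum_balances=0
After txn 4: dr=354 cr=354 sum_balances=0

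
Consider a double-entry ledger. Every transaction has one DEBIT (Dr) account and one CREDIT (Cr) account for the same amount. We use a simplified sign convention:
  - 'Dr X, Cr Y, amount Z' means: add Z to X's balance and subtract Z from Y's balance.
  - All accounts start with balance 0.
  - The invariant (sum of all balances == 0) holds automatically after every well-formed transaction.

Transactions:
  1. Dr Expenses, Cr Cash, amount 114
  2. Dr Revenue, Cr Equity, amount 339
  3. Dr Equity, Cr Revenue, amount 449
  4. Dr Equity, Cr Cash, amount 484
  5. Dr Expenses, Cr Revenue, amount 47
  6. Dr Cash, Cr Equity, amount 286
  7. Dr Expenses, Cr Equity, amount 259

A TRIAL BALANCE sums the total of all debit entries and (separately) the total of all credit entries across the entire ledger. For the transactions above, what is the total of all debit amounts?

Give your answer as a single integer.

Txn 1: debit+=114
Txn 2: debit+=339
Txn 3: debit+=449
Txn 4: debit+=484
Txn 5: debit+=47
Txn 6: debit+=286
Txn 7: debit+=259
Total debits = 1978

Answer: 1978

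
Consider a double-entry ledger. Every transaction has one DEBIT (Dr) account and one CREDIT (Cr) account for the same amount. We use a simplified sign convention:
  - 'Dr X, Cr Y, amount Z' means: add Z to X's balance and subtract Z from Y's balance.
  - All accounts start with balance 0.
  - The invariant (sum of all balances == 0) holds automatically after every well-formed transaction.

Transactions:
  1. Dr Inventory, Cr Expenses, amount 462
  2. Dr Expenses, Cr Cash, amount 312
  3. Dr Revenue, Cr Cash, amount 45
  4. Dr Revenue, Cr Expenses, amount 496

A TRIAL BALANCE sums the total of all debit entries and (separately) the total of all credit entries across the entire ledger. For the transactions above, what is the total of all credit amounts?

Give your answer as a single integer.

Txn 1: credit+=462
Txn 2: credit+=312
Txn 3: credit+=45
Txn 4: credit+=496
Total credits = 1315

Answer: 1315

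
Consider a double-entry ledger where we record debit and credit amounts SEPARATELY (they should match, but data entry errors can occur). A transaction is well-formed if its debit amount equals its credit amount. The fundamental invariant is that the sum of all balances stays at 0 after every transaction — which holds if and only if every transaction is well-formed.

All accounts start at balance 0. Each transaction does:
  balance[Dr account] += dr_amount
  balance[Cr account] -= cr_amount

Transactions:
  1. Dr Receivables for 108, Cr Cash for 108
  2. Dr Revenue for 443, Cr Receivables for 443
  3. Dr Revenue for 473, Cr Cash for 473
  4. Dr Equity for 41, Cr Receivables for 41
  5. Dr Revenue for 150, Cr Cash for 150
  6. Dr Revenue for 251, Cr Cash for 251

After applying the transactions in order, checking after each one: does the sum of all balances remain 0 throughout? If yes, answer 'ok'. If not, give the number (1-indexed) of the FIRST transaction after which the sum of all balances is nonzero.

After txn 1: dr=108 cr=108 sum_balances=0
After txn 2: dr=443 cr=443 sum_balances=0
After txn 3: dr=473 cr=473 sum_balances=0
After txn 4: dr=41 cr=41 sum_balances=0
After txn 5: dr=150 cr=150 sum_balances=0
After txn 6: dr=251 cr=251 sum_balances=0

Answer: ok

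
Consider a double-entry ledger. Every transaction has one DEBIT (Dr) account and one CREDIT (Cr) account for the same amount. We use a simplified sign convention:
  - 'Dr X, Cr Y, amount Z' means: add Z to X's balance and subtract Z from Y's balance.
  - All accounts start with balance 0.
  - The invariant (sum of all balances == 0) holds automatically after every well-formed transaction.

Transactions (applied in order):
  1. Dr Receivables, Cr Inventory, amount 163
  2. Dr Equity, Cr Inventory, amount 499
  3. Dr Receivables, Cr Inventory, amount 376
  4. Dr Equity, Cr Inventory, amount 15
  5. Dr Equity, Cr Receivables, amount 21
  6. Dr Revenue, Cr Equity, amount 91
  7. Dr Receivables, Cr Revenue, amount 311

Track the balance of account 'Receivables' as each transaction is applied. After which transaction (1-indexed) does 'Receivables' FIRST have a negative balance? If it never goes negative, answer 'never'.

After txn 1: Receivables=163
After txn 2: Receivables=163
After txn 3: Receivables=539
After txn 4: Receivables=539
After txn 5: Receivables=518
After txn 6: Receivables=518
After txn 7: Receivables=829

Answer: never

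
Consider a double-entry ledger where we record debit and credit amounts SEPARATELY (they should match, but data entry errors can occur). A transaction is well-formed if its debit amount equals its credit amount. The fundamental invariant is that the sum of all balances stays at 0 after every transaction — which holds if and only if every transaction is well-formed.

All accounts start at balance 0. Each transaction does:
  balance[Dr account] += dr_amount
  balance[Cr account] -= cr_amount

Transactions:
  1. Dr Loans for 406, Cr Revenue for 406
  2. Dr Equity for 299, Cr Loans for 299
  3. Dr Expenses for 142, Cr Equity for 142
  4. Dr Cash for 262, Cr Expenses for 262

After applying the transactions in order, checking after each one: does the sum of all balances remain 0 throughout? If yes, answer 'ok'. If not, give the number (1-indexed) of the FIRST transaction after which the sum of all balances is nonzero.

Answer: ok

Derivation:
After txn 1: dr=406 cr=406 sum_balances=0
After txn 2: dr=299 cr=299 sum_balances=0
After txn 3: dr=142 cr=142 sum_balances=0
After txn 4: dr=262 cr=262 sum_balances=0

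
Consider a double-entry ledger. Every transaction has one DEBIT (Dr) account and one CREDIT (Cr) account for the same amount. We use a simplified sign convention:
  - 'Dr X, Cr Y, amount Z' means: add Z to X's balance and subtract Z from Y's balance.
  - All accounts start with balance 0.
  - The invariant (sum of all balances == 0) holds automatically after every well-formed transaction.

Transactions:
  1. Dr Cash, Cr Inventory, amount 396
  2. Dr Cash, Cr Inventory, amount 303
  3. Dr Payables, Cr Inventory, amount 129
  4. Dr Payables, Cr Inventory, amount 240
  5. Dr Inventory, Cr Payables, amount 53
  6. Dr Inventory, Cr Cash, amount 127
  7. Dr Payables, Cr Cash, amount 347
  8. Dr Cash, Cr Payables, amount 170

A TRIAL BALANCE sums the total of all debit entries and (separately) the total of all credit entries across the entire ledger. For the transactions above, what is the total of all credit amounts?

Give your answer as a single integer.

Txn 1: credit+=396
Txn 2: credit+=303
Txn 3: credit+=129
Txn 4: credit+=240
Txn 5: credit+=53
Txn 6: credit+=127
Txn 7: credit+=347
Txn 8: credit+=170
Total credits = 1765

Answer: 1765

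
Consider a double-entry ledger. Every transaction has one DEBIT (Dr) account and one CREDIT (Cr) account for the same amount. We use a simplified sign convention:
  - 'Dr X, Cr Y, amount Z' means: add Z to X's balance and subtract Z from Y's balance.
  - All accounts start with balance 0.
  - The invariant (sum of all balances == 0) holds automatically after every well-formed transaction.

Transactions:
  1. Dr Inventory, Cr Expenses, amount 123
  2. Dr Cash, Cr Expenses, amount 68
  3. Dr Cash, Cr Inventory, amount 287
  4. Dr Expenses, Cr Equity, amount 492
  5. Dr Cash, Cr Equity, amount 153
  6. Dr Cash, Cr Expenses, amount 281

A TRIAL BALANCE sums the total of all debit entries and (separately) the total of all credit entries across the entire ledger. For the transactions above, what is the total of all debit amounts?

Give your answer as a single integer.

Answer: 1404

Derivation:
Txn 1: debit+=123
Txn 2: debit+=68
Txn 3: debit+=287
Txn 4: debit+=492
Txn 5: debit+=153
Txn 6: debit+=281
Total debits = 1404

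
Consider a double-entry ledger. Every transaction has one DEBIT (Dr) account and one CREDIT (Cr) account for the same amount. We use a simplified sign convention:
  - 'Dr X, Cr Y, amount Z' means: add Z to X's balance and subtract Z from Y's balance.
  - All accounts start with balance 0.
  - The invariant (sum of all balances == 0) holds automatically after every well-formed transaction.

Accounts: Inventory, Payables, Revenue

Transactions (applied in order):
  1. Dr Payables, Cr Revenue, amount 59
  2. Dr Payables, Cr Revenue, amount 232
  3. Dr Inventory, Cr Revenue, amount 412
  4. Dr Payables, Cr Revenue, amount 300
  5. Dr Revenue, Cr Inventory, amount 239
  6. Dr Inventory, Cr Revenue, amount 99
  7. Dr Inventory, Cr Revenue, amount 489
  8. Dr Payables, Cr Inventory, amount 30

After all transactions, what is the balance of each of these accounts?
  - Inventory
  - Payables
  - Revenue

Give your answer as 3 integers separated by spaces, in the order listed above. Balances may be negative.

After txn 1 (Dr Payables, Cr Revenue, amount 59): Payables=59 Revenue=-59
After txn 2 (Dr Payables, Cr Revenue, amount 232): Payables=291 Revenue=-291
After txn 3 (Dr Inventory, Cr Revenue, amount 412): Inventory=412 Payables=291 Revenue=-703
After txn 4 (Dr Payables, Cr Revenue, amount 300): Inventory=412 Payables=591 Revenue=-1003
After txn 5 (Dr Revenue, Cr Inventory, amount 239): Inventory=173 Payables=591 Revenue=-764
After txn 6 (Dr Inventory, Cr Revenue, amount 99): Inventory=272 Payables=591 Revenue=-863
After txn 7 (Dr Inventory, Cr Revenue, amount 489): Inventory=761 Payables=591 Revenue=-1352
After txn 8 (Dr Payables, Cr Inventory, amount 30): Inventory=731 Payables=621 Revenue=-1352

Answer: 731 621 -1352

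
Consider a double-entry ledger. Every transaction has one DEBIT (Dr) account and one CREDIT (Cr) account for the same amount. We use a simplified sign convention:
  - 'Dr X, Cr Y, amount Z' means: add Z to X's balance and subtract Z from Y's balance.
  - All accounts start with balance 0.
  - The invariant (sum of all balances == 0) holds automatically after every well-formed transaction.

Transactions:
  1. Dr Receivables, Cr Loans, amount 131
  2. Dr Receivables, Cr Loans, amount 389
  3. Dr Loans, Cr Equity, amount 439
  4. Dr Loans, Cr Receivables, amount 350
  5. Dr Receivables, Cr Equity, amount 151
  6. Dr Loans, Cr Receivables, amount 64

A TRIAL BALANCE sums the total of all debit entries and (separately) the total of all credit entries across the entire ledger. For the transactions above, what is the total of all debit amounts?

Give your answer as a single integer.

Txn 1: debit+=131
Txn 2: debit+=389
Txn 3: debit+=439
Txn 4: debit+=350
Txn 5: debit+=151
Txn 6: debit+=64
Total debits = 1524

Answer: 1524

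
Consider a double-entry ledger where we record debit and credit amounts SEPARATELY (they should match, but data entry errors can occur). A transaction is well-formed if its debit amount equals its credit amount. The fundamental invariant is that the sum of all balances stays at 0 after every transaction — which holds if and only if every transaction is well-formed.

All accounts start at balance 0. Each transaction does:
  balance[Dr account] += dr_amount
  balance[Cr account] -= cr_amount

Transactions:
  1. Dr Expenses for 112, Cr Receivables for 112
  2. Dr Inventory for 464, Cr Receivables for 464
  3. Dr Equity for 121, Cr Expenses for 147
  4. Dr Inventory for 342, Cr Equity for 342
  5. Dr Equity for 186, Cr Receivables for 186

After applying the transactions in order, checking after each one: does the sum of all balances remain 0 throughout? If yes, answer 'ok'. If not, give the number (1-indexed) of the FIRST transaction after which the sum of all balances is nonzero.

After txn 1: dr=112 cr=112 sum_balances=0
After txn 2: dr=464 cr=464 sum_balances=0
After txn 3: dr=121 cr=147 sum_balances=-26
After txn 4: dr=342 cr=342 sum_balances=-26
After txn 5: dr=186 cr=186 sum_balances=-26

Answer: 3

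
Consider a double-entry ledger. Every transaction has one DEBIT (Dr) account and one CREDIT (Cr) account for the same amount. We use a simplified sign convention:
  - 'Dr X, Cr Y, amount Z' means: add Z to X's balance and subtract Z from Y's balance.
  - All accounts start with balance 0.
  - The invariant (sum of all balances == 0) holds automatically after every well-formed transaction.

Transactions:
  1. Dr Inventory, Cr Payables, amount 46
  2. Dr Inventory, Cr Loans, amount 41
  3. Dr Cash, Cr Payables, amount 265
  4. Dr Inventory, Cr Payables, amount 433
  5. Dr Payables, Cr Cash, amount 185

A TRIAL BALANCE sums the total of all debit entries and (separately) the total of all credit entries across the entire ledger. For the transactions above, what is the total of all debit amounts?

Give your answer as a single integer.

Txn 1: debit+=46
Txn 2: debit+=41
Txn 3: debit+=265
Txn 4: debit+=433
Txn 5: debit+=185
Total debits = 970

Answer: 970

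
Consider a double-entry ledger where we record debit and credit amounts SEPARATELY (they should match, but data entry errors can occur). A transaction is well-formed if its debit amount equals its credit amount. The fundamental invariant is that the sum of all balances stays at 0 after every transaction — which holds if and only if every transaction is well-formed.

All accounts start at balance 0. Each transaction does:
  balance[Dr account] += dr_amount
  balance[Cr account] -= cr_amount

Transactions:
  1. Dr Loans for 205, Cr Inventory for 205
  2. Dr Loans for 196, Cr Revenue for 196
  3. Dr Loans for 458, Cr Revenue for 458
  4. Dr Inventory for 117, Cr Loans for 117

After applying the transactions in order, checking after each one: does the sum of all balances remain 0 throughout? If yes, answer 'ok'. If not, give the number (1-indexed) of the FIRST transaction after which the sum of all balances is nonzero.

Answer: ok

Derivation:
After txn 1: dr=205 cr=205 sum_balances=0
After txn 2: dr=196 cr=196 sum_balances=0
After txn 3: dr=458 cr=458 sum_balances=0
After txn 4: dr=117 cr=117 sum_balances=0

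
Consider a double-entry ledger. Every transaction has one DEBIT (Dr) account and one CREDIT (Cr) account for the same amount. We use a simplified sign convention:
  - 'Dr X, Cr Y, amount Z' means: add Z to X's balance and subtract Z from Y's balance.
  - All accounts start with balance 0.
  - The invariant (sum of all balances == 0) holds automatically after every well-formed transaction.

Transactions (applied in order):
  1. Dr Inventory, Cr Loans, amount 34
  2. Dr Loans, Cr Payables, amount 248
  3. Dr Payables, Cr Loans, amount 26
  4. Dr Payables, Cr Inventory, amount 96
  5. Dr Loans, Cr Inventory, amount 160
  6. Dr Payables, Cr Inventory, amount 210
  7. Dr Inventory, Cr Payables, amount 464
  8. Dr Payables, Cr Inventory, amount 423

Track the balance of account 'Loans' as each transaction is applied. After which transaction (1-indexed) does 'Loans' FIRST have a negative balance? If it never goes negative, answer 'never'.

Answer: 1

Derivation:
After txn 1: Loans=-34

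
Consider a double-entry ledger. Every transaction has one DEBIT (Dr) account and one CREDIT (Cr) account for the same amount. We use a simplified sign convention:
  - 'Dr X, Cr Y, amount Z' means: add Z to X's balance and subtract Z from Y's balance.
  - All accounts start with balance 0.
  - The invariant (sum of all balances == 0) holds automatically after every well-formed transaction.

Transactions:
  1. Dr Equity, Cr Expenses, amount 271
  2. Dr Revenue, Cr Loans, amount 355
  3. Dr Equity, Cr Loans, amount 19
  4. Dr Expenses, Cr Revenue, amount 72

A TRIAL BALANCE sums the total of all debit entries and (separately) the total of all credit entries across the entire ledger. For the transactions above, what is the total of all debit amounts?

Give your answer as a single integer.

Txn 1: debit+=271
Txn 2: debit+=355
Txn 3: debit+=19
Txn 4: debit+=72
Total debits = 717

Answer: 717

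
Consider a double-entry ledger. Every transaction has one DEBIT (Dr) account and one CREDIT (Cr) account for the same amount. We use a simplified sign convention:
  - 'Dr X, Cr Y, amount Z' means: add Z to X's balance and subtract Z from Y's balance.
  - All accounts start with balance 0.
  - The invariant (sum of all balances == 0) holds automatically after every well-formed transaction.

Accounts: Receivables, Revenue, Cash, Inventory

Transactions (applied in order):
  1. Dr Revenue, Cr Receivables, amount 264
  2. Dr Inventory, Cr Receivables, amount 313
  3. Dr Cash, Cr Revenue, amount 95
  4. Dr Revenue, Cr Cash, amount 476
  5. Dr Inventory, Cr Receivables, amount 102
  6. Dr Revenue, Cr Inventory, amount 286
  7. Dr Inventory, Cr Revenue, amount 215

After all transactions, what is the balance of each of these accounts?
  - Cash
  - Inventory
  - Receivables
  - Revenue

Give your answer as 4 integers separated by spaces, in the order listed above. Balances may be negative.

After txn 1 (Dr Revenue, Cr Receivables, amount 264): Receivables=-264 Revenue=264
After txn 2 (Dr Inventory, Cr Receivables, amount 313): Inventory=313 Receivables=-577 Revenue=264
After txn 3 (Dr Cash, Cr Revenue, amount 95): Cash=95 Inventory=313 Receivables=-577 Revenue=169
After txn 4 (Dr Revenue, Cr Cash, amount 476): Cash=-381 Inventory=313 Receivables=-577 Revenue=645
After txn 5 (Dr Inventory, Cr Receivables, amount 102): Cash=-381 Inventory=415 Receivables=-679 Revenue=645
After txn 6 (Dr Revenue, Cr Inventory, amount 286): Cash=-381 Inventory=129 Receivables=-679 Revenue=931
After txn 7 (Dr Inventory, Cr Revenue, amount 215): Cash=-381 Inventory=344 Receivables=-679 Revenue=716

Answer: -381 344 -679 716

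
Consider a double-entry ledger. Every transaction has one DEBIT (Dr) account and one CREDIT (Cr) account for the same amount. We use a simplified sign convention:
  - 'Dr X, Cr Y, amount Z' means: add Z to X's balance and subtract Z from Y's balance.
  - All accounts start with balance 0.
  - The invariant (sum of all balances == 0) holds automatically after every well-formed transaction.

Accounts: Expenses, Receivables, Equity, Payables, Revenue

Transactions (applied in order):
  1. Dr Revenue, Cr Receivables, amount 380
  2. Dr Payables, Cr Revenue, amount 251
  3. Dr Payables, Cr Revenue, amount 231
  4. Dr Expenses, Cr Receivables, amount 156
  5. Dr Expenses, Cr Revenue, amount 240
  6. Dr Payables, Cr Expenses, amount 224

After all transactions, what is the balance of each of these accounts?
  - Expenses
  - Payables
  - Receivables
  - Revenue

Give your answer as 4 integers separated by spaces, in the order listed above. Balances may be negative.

After txn 1 (Dr Revenue, Cr Receivables, amount 380): Receivables=-380 Revenue=380
After txn 2 (Dr Payables, Cr Revenue, amount 251): Payables=251 Receivables=-380 Revenue=129
After txn 3 (Dr Payables, Cr Revenue, amount 231): Payables=482 Receivables=-380 Revenue=-102
After txn 4 (Dr Expenses, Cr Receivables, amount 156): Expenses=156 Payables=482 Receivables=-536 Revenue=-102
After txn 5 (Dr Expenses, Cr Revenue, amount 240): Expenses=396 Payables=482 Receivables=-536 Revenue=-342
After txn 6 (Dr Payables, Cr Expenses, amount 224): Expenses=172 Payables=706 Receivables=-536 Revenue=-342

Answer: 172 706 -536 -342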